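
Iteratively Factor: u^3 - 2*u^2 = (u)*(u^2 - 2*u) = u^2*(u - 2)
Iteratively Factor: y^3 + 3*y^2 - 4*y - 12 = (y + 2)*(y^2 + y - 6) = (y + 2)*(y + 3)*(y - 2)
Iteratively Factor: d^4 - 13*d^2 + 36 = (d + 3)*(d^3 - 3*d^2 - 4*d + 12) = (d - 3)*(d + 3)*(d^2 - 4) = (d - 3)*(d - 2)*(d + 3)*(d + 2)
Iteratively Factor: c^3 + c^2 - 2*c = (c - 1)*(c^2 + 2*c) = c*(c - 1)*(c + 2)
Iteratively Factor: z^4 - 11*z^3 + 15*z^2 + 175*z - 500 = (z - 5)*(z^3 - 6*z^2 - 15*z + 100) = (z - 5)^2*(z^2 - z - 20) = (z - 5)^2*(z + 4)*(z - 5)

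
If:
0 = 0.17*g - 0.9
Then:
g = 5.29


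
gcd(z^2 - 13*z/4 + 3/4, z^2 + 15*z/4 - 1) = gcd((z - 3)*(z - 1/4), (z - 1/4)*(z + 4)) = z - 1/4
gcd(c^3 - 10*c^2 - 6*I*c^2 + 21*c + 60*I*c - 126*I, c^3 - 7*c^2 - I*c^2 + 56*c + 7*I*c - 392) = c - 7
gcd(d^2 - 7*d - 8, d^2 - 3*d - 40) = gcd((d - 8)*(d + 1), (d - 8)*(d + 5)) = d - 8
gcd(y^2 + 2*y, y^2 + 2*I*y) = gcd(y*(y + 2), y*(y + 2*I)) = y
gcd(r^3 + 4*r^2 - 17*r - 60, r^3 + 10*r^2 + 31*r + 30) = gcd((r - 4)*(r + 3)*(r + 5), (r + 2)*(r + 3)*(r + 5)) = r^2 + 8*r + 15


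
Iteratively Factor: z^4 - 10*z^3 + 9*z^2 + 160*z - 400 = (z - 5)*(z^3 - 5*z^2 - 16*z + 80) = (z - 5)*(z + 4)*(z^2 - 9*z + 20) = (z - 5)*(z - 4)*(z + 4)*(z - 5)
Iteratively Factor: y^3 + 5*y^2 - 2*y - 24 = (y + 3)*(y^2 + 2*y - 8) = (y + 3)*(y + 4)*(y - 2)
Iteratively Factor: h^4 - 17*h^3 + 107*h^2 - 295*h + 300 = (h - 3)*(h^3 - 14*h^2 + 65*h - 100) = (h - 4)*(h - 3)*(h^2 - 10*h + 25) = (h - 5)*(h - 4)*(h - 3)*(h - 5)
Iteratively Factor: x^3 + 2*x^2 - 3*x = (x - 1)*(x^2 + 3*x) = (x - 1)*(x + 3)*(x)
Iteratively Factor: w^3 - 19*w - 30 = (w + 3)*(w^2 - 3*w - 10) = (w + 2)*(w + 3)*(w - 5)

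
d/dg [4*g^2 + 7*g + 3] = 8*g + 7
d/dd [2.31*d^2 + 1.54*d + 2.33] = 4.62*d + 1.54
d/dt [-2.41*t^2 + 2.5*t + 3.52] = 2.5 - 4.82*t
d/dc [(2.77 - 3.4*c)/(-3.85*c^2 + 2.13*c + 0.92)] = (-13.09*c^2 + 21.329*c - 9.0281)/(14.8225*c^4 - 16.401*c^3 - 2.5471*c^2 + 3.9192*c + 0.8464)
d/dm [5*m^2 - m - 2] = 10*m - 1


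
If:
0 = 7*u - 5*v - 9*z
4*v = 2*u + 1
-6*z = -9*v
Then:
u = -37/18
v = -7/9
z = -7/6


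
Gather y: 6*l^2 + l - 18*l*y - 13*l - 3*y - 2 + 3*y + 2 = 6*l^2 - 18*l*y - 12*l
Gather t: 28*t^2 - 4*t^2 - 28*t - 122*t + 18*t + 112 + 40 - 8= 24*t^2 - 132*t + 144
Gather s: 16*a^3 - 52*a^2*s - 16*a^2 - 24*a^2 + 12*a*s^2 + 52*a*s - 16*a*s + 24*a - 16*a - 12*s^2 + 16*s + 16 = 16*a^3 - 40*a^2 + 8*a + s^2*(12*a - 12) + s*(-52*a^2 + 36*a + 16) + 16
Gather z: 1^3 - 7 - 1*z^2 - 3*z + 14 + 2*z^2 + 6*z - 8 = z^2 + 3*z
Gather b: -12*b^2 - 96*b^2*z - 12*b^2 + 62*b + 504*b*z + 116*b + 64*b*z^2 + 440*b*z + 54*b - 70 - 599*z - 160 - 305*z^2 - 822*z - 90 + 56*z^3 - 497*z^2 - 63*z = b^2*(-96*z - 24) + b*(64*z^2 + 944*z + 232) + 56*z^3 - 802*z^2 - 1484*z - 320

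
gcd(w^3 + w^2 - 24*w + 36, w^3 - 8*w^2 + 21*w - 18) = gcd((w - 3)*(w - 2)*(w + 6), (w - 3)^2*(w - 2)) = w^2 - 5*w + 6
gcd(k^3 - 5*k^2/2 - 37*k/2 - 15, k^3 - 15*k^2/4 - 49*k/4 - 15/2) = k^2 - 5*k - 6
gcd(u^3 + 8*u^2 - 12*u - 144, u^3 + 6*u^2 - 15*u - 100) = u - 4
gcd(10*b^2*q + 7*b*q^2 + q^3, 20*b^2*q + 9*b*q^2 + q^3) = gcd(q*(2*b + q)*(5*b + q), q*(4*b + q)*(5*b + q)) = 5*b*q + q^2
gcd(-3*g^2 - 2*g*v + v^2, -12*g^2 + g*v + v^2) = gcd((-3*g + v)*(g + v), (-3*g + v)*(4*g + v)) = -3*g + v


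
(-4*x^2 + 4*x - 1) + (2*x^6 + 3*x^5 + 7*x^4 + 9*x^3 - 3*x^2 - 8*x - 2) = 2*x^6 + 3*x^5 + 7*x^4 + 9*x^3 - 7*x^2 - 4*x - 3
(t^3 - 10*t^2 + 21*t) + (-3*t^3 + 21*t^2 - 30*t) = -2*t^3 + 11*t^2 - 9*t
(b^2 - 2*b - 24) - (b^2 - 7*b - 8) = 5*b - 16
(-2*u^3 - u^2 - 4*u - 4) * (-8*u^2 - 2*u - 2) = 16*u^5 + 12*u^4 + 38*u^3 + 42*u^2 + 16*u + 8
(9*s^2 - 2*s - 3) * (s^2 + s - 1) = 9*s^4 + 7*s^3 - 14*s^2 - s + 3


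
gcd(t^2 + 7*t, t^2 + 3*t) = t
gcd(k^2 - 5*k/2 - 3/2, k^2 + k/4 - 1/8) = k + 1/2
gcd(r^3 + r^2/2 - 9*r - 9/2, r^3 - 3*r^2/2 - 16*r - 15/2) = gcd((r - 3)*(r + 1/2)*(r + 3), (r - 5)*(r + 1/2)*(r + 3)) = r^2 + 7*r/2 + 3/2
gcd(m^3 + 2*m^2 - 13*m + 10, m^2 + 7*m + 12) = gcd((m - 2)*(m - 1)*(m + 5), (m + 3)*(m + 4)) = 1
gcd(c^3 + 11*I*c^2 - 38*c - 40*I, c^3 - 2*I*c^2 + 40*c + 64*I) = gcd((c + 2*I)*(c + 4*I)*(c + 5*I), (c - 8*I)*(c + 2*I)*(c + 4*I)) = c^2 + 6*I*c - 8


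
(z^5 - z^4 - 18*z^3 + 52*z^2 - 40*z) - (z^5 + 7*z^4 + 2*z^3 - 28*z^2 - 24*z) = -8*z^4 - 20*z^3 + 80*z^2 - 16*z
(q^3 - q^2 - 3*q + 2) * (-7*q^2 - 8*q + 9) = -7*q^5 - q^4 + 38*q^3 + q^2 - 43*q + 18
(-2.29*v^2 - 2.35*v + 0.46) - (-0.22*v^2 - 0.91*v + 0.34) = -2.07*v^2 - 1.44*v + 0.12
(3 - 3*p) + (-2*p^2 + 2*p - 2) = -2*p^2 - p + 1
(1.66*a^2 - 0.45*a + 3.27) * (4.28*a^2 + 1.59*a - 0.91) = 7.1048*a^4 + 0.7134*a^3 + 11.7695*a^2 + 5.6088*a - 2.9757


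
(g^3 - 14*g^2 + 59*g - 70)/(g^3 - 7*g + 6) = (g^2 - 12*g + 35)/(g^2 + 2*g - 3)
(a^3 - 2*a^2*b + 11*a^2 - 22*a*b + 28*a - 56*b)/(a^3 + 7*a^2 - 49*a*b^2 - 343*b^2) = (a^2 - 2*a*b + 4*a - 8*b)/(a^2 - 49*b^2)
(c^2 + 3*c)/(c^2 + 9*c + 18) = c/(c + 6)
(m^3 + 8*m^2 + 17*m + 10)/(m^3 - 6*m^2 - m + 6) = (m^2 + 7*m + 10)/(m^2 - 7*m + 6)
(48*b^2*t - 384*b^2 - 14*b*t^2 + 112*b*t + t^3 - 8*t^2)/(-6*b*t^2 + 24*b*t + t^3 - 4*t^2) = (-8*b*t + 64*b + t^2 - 8*t)/(t*(t - 4))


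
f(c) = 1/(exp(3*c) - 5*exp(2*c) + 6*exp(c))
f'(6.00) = 0.00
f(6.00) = 0.00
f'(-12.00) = -27125.80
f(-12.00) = 27125.94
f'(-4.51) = -15.15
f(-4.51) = 15.29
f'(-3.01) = -3.38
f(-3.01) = 3.52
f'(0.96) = -2.35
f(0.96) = -1.61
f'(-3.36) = -4.80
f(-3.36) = 4.94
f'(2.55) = -0.00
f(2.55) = 0.00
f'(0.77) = 41.21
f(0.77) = -3.45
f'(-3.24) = -4.25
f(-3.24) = 4.40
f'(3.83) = -0.00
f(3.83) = 0.00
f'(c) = (-3*exp(3*c) + 10*exp(2*c) - 6*exp(c))/(exp(3*c) - 5*exp(2*c) + 6*exp(c))^2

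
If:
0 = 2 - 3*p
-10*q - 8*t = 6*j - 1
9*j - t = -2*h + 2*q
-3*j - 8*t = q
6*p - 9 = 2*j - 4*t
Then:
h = 123/16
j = -91/60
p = 2/3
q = 37/60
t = 59/120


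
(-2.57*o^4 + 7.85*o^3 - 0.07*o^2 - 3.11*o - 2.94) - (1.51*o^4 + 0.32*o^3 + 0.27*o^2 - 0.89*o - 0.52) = -4.08*o^4 + 7.53*o^3 - 0.34*o^2 - 2.22*o - 2.42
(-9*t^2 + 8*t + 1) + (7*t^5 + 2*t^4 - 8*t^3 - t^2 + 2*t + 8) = 7*t^5 + 2*t^4 - 8*t^3 - 10*t^2 + 10*t + 9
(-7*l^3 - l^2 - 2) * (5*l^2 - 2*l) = -35*l^5 + 9*l^4 + 2*l^3 - 10*l^2 + 4*l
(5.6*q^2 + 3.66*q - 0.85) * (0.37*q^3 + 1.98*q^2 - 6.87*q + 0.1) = 2.072*q^5 + 12.4422*q^4 - 31.5397*q^3 - 26.2672*q^2 + 6.2055*q - 0.085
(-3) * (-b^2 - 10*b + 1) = 3*b^2 + 30*b - 3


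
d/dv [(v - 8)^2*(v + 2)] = (v - 8)*(3*v - 4)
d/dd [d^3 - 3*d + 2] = 3*d^2 - 3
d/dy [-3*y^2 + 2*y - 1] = 2 - 6*y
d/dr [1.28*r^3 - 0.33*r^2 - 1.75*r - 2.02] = 3.84*r^2 - 0.66*r - 1.75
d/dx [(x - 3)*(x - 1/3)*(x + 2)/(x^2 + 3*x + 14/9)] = 3*(27*x^4 + 162*x^3 + 171*x^2 - 220*x - 400)/(81*x^4 + 486*x^3 + 981*x^2 + 756*x + 196)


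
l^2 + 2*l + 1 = (l + 1)^2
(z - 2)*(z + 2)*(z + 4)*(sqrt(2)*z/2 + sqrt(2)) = sqrt(2)*z^4/2 + 3*sqrt(2)*z^3 + 2*sqrt(2)*z^2 - 12*sqrt(2)*z - 16*sqrt(2)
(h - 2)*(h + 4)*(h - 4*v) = h^3 - 4*h^2*v + 2*h^2 - 8*h*v - 8*h + 32*v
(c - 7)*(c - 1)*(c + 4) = c^3 - 4*c^2 - 25*c + 28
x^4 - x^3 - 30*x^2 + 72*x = x*(x - 4)*(x - 3)*(x + 6)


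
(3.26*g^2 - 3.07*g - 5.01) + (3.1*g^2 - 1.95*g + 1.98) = 6.36*g^2 - 5.02*g - 3.03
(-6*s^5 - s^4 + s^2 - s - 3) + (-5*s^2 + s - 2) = -6*s^5 - s^4 - 4*s^2 - 5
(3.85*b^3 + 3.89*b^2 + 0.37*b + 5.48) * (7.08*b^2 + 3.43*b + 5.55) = 27.258*b^5 + 40.7467*b^4 + 37.3298*b^3 + 61.657*b^2 + 20.8499*b + 30.414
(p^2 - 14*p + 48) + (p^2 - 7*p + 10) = 2*p^2 - 21*p + 58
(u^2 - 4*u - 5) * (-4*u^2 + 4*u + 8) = -4*u^4 + 20*u^3 + 12*u^2 - 52*u - 40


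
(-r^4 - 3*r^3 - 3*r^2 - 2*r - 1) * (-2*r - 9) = 2*r^5 + 15*r^4 + 33*r^3 + 31*r^2 + 20*r + 9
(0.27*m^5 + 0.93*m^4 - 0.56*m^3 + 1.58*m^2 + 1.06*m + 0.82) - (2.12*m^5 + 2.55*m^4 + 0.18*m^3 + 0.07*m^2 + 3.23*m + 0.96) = -1.85*m^5 - 1.62*m^4 - 0.74*m^3 + 1.51*m^2 - 2.17*m - 0.14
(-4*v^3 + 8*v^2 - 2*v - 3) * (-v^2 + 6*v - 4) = 4*v^5 - 32*v^4 + 66*v^3 - 41*v^2 - 10*v + 12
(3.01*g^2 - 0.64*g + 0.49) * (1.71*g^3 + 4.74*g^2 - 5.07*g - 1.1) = 5.1471*g^5 + 13.173*g^4 - 17.4564*g^3 + 2.2564*g^2 - 1.7803*g - 0.539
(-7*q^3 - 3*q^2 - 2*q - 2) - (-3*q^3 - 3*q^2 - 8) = -4*q^3 - 2*q + 6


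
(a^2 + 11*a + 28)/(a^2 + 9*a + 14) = (a + 4)/(a + 2)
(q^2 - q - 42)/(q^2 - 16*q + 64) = (q^2 - q - 42)/(q^2 - 16*q + 64)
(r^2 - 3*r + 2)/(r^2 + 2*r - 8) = (r - 1)/(r + 4)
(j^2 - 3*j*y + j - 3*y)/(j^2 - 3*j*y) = (j + 1)/j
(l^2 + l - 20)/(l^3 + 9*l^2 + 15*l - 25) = (l - 4)/(l^2 + 4*l - 5)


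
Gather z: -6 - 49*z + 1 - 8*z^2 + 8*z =-8*z^2 - 41*z - 5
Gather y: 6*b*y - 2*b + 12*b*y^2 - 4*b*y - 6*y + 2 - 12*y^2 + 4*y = -2*b + y^2*(12*b - 12) + y*(2*b - 2) + 2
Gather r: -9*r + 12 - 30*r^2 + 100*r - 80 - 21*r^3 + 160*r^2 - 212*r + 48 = -21*r^3 + 130*r^2 - 121*r - 20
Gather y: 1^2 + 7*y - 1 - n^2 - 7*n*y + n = -n^2 + n + y*(7 - 7*n)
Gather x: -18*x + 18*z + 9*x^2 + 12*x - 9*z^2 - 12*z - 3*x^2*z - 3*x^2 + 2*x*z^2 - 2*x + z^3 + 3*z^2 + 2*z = x^2*(6 - 3*z) + x*(2*z^2 - 8) + z^3 - 6*z^2 + 8*z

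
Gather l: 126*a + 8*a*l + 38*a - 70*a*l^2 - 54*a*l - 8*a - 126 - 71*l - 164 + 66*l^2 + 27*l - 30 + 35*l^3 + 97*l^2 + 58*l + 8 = 156*a + 35*l^3 + l^2*(163 - 70*a) + l*(14 - 46*a) - 312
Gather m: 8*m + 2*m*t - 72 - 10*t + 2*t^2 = m*(2*t + 8) + 2*t^2 - 10*t - 72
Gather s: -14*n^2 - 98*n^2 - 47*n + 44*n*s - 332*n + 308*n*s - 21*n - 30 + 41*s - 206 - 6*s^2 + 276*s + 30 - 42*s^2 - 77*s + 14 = -112*n^2 - 400*n - 48*s^2 + s*(352*n + 240) - 192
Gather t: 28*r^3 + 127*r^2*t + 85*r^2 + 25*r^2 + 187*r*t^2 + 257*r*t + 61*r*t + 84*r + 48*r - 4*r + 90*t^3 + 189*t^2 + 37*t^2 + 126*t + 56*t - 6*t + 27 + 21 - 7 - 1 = 28*r^3 + 110*r^2 + 128*r + 90*t^3 + t^2*(187*r + 226) + t*(127*r^2 + 318*r + 176) + 40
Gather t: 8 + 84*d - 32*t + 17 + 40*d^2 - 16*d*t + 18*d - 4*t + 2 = 40*d^2 + 102*d + t*(-16*d - 36) + 27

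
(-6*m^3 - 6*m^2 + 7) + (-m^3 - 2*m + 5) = -7*m^3 - 6*m^2 - 2*m + 12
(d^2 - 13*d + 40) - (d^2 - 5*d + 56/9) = 304/9 - 8*d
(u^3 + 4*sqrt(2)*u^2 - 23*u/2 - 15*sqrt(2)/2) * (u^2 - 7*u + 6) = u^5 - 7*u^4 + 4*sqrt(2)*u^4 - 28*sqrt(2)*u^3 - 11*u^3/2 + 33*sqrt(2)*u^2/2 + 161*u^2/2 - 69*u + 105*sqrt(2)*u/2 - 45*sqrt(2)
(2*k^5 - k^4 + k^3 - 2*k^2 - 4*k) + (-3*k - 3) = 2*k^5 - k^4 + k^3 - 2*k^2 - 7*k - 3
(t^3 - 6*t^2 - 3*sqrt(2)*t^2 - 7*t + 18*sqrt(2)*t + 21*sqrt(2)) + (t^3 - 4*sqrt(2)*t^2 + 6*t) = 2*t^3 - 7*sqrt(2)*t^2 - 6*t^2 - t + 18*sqrt(2)*t + 21*sqrt(2)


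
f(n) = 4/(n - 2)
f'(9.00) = -0.08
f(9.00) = 0.57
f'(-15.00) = -0.01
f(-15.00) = -0.24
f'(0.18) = -1.21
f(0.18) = -2.20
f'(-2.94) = -0.16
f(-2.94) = -0.81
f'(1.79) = -90.70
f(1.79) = -19.05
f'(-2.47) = -0.20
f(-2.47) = -0.89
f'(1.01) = -4.08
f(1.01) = -4.04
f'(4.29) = -0.76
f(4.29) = 1.75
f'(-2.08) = -0.24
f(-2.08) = -0.98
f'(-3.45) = -0.13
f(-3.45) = -0.73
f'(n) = -4/(n - 2)^2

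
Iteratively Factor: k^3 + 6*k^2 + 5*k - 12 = (k + 4)*(k^2 + 2*k - 3) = (k + 3)*(k + 4)*(k - 1)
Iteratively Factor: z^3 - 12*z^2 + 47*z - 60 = (z - 5)*(z^2 - 7*z + 12) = (z - 5)*(z - 3)*(z - 4)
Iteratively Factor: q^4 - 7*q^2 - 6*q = (q + 2)*(q^3 - 2*q^2 - 3*q) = (q + 1)*(q + 2)*(q^2 - 3*q) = (q - 3)*(q + 1)*(q + 2)*(q)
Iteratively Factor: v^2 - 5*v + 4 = (v - 1)*(v - 4)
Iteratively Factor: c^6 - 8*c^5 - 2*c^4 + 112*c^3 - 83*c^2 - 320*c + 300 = (c + 3)*(c^5 - 11*c^4 + 31*c^3 + 19*c^2 - 140*c + 100) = (c - 5)*(c + 3)*(c^4 - 6*c^3 + c^2 + 24*c - 20) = (c - 5)*(c - 1)*(c + 3)*(c^3 - 5*c^2 - 4*c + 20) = (c - 5)*(c - 1)*(c + 2)*(c + 3)*(c^2 - 7*c + 10) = (c - 5)^2*(c - 1)*(c + 2)*(c + 3)*(c - 2)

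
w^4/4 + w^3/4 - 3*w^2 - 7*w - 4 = (w/4 + 1/4)*(w - 4)*(w + 2)^2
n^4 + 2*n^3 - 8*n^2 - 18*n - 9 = (n - 3)*(n + 1)^2*(n + 3)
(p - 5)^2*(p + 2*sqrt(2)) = p^3 - 10*p^2 + 2*sqrt(2)*p^2 - 20*sqrt(2)*p + 25*p + 50*sqrt(2)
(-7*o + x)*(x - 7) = -7*o*x + 49*o + x^2 - 7*x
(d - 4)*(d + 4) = d^2 - 16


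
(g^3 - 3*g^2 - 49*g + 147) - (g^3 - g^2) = -2*g^2 - 49*g + 147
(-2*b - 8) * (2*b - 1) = -4*b^2 - 14*b + 8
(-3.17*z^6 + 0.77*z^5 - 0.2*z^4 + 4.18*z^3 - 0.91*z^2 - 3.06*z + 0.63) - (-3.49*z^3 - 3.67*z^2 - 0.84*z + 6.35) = -3.17*z^6 + 0.77*z^5 - 0.2*z^4 + 7.67*z^3 + 2.76*z^2 - 2.22*z - 5.72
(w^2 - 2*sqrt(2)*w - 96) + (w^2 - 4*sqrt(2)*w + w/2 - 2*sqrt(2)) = 2*w^2 - 6*sqrt(2)*w + w/2 - 96 - 2*sqrt(2)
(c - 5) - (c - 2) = -3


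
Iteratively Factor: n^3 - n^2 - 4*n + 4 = (n - 1)*(n^2 - 4) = (n - 1)*(n + 2)*(n - 2)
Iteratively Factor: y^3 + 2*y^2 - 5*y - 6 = (y - 2)*(y^2 + 4*y + 3) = (y - 2)*(y + 1)*(y + 3)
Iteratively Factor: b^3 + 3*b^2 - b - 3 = (b + 1)*(b^2 + 2*b - 3) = (b - 1)*(b + 1)*(b + 3)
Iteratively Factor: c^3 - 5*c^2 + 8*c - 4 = (c - 2)*(c^2 - 3*c + 2) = (c - 2)*(c - 1)*(c - 2)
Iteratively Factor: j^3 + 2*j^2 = (j)*(j^2 + 2*j) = j*(j + 2)*(j)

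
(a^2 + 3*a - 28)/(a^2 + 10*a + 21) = (a - 4)/(a + 3)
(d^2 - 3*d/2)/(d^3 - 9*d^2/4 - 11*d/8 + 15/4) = 4*d/(4*d^2 - 3*d - 10)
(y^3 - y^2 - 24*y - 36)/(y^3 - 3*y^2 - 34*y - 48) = (y - 6)/(y - 8)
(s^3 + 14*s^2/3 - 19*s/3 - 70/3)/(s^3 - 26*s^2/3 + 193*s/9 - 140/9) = 3*(s^2 + 7*s + 10)/(3*s^2 - 19*s + 20)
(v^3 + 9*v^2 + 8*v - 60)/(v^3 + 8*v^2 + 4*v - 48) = (v + 5)/(v + 4)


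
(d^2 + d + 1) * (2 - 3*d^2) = -3*d^4 - 3*d^3 - d^2 + 2*d + 2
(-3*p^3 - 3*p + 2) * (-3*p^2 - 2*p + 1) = 9*p^5 + 6*p^4 + 6*p^3 - 7*p + 2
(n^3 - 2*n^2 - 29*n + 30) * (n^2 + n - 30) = n^5 - n^4 - 61*n^3 + 61*n^2 + 900*n - 900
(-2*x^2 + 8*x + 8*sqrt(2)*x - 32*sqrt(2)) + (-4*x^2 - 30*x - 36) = -6*x^2 - 22*x + 8*sqrt(2)*x - 32*sqrt(2) - 36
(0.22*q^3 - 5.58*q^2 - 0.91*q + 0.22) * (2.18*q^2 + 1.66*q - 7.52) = 0.4796*q^5 - 11.7992*q^4 - 12.901*q^3 + 40.9306*q^2 + 7.2084*q - 1.6544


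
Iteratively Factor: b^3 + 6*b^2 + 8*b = (b + 4)*(b^2 + 2*b) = b*(b + 4)*(b + 2)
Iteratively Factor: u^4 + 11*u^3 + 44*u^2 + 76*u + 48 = (u + 2)*(u^3 + 9*u^2 + 26*u + 24) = (u + 2)*(u + 3)*(u^2 + 6*u + 8) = (u + 2)*(u + 3)*(u + 4)*(u + 2)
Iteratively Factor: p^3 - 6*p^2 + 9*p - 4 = (p - 1)*(p^2 - 5*p + 4) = (p - 1)^2*(p - 4)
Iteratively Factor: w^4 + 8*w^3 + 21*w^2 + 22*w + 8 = (w + 4)*(w^3 + 4*w^2 + 5*w + 2) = (w + 2)*(w + 4)*(w^2 + 2*w + 1) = (w + 1)*(w + 2)*(w + 4)*(w + 1)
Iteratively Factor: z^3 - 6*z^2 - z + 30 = (z + 2)*(z^2 - 8*z + 15) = (z - 5)*(z + 2)*(z - 3)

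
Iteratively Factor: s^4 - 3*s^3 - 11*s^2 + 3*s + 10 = (s - 5)*(s^3 + 2*s^2 - s - 2) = (s - 5)*(s - 1)*(s^2 + 3*s + 2) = (s - 5)*(s - 1)*(s + 2)*(s + 1)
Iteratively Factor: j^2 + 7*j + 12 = (j + 3)*(j + 4)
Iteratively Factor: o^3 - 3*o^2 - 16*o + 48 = (o + 4)*(o^2 - 7*o + 12) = (o - 3)*(o + 4)*(o - 4)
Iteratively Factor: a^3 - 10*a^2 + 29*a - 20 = (a - 1)*(a^2 - 9*a + 20) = (a - 5)*(a - 1)*(a - 4)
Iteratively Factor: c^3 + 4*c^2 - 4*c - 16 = (c + 2)*(c^2 + 2*c - 8) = (c - 2)*(c + 2)*(c + 4)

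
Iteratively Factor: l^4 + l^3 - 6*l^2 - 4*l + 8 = (l - 2)*(l^3 + 3*l^2 - 4) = (l - 2)*(l - 1)*(l^2 + 4*l + 4) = (l - 2)*(l - 1)*(l + 2)*(l + 2)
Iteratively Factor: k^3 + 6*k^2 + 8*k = (k + 4)*(k^2 + 2*k) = (k + 2)*(k + 4)*(k)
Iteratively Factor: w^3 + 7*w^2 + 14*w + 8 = (w + 4)*(w^2 + 3*w + 2) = (w + 2)*(w + 4)*(w + 1)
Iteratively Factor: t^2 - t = (t - 1)*(t)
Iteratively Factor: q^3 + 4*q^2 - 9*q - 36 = (q - 3)*(q^2 + 7*q + 12) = (q - 3)*(q + 3)*(q + 4)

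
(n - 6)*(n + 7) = n^2 + n - 42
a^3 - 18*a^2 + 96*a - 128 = (a - 8)^2*(a - 2)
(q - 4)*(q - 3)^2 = q^3 - 10*q^2 + 33*q - 36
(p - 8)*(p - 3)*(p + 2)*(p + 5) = p^4 - 4*p^3 - 43*p^2 + 58*p + 240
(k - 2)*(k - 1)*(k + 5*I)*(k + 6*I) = k^4 - 3*k^3 + 11*I*k^3 - 28*k^2 - 33*I*k^2 + 90*k + 22*I*k - 60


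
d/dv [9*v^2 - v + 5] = 18*v - 1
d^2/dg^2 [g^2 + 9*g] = 2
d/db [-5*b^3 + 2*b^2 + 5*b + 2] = -15*b^2 + 4*b + 5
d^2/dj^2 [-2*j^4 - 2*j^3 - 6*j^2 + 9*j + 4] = -24*j^2 - 12*j - 12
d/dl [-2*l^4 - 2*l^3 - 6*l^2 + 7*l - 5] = -8*l^3 - 6*l^2 - 12*l + 7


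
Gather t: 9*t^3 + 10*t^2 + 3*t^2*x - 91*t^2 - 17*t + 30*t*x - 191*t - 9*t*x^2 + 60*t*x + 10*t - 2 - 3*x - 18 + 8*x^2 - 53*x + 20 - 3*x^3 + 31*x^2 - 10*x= 9*t^3 + t^2*(3*x - 81) + t*(-9*x^2 + 90*x - 198) - 3*x^3 + 39*x^2 - 66*x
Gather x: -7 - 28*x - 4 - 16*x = -44*x - 11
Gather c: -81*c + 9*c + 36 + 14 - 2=48 - 72*c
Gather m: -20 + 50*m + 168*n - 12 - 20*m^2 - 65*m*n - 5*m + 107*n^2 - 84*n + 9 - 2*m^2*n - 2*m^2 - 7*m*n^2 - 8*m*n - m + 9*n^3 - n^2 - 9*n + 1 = m^2*(-2*n - 22) + m*(-7*n^2 - 73*n + 44) + 9*n^3 + 106*n^2 + 75*n - 22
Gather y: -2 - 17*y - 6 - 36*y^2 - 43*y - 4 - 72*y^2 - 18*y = -108*y^2 - 78*y - 12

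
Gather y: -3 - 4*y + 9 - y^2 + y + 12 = -y^2 - 3*y + 18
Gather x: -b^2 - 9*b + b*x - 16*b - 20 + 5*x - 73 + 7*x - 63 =-b^2 - 25*b + x*(b + 12) - 156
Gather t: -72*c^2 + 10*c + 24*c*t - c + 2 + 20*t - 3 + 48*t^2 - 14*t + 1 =-72*c^2 + 9*c + 48*t^2 + t*(24*c + 6)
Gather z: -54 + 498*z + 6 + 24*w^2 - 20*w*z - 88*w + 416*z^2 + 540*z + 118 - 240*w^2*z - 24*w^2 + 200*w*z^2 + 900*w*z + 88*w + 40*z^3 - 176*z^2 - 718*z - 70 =40*z^3 + z^2*(200*w + 240) + z*(-240*w^2 + 880*w + 320)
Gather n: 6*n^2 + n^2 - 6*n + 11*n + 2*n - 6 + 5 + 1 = 7*n^2 + 7*n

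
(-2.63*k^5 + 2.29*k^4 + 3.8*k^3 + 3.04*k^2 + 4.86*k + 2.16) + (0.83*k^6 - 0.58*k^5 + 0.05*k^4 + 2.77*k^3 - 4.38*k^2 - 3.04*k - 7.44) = 0.83*k^6 - 3.21*k^5 + 2.34*k^4 + 6.57*k^3 - 1.34*k^2 + 1.82*k - 5.28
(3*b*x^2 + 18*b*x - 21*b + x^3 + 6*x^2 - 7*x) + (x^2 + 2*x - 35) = 3*b*x^2 + 18*b*x - 21*b + x^3 + 7*x^2 - 5*x - 35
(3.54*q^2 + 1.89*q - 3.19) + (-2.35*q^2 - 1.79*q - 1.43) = 1.19*q^2 + 0.0999999999999999*q - 4.62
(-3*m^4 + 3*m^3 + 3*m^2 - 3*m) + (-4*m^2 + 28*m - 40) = -3*m^4 + 3*m^3 - m^2 + 25*m - 40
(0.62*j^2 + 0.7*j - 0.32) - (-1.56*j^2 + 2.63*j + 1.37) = 2.18*j^2 - 1.93*j - 1.69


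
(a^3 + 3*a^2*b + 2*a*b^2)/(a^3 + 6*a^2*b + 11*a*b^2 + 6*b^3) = a/(a + 3*b)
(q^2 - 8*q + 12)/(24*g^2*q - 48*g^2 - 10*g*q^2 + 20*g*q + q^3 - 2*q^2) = (q - 6)/(24*g^2 - 10*g*q + q^2)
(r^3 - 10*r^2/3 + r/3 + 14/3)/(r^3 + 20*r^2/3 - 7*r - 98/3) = (r^2 - r - 2)/(r^2 + 9*r + 14)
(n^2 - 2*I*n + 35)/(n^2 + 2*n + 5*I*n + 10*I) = (n - 7*I)/(n + 2)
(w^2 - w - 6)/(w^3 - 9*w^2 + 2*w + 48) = 1/(w - 8)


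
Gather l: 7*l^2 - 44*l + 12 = 7*l^2 - 44*l + 12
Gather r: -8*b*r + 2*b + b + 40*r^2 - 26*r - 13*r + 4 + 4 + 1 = 3*b + 40*r^2 + r*(-8*b - 39) + 9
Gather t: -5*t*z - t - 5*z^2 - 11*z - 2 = t*(-5*z - 1) - 5*z^2 - 11*z - 2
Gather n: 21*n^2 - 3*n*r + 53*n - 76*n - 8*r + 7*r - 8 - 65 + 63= 21*n^2 + n*(-3*r - 23) - r - 10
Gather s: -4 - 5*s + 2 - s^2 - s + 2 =-s^2 - 6*s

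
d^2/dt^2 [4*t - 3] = 0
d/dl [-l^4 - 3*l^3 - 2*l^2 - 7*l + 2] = -4*l^3 - 9*l^2 - 4*l - 7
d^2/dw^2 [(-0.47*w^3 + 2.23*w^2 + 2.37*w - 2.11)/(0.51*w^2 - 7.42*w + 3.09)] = (3.5527136788005e-15*w^4 - 32.161264*w^3 + 40.277988*w^2 - 1.42696800000004*w - 74.425412)/(0.132651*w^6 - 5.789826*w^5 + 86.647419*w^4 - 478.677556*w^3 + 524.981421*w^2 - 212.540706*w + 29.503629)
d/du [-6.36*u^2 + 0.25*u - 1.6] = 0.25 - 12.72*u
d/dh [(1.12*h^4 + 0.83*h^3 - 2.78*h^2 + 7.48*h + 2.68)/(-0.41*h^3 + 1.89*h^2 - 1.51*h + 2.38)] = (-0.4592*h^6 + 4.2336*h^5 - 4.6447*h^4 + 14.2894*h^3 - 0.716800000000003*h^2 - 23.3632*h + 21.8492)/(0.1681*h^6 - 1.5498*h^5 + 4.8103*h^4 - 7.6594*h^3 + 11.2765*h^2 - 7.1876*h + 5.6644)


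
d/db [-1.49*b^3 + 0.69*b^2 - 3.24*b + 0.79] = -4.47*b^2 + 1.38*b - 3.24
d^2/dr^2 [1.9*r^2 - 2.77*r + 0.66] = 3.80000000000000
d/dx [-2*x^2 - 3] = -4*x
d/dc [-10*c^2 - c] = -20*c - 1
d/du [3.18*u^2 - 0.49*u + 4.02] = 6.36*u - 0.49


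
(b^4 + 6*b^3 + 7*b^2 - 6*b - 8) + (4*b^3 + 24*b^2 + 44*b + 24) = b^4 + 10*b^3 + 31*b^2 + 38*b + 16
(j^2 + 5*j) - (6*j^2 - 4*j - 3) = -5*j^2 + 9*j + 3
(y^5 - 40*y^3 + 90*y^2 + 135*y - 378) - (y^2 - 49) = y^5 - 40*y^3 + 89*y^2 + 135*y - 329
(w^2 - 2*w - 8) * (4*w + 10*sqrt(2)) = 4*w^3 - 8*w^2 + 10*sqrt(2)*w^2 - 32*w - 20*sqrt(2)*w - 80*sqrt(2)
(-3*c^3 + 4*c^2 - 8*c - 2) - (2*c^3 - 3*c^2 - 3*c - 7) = -5*c^3 + 7*c^2 - 5*c + 5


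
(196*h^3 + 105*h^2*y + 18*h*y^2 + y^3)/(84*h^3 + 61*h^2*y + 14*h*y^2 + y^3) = (7*h + y)/(3*h + y)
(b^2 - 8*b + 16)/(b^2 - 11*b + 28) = (b - 4)/(b - 7)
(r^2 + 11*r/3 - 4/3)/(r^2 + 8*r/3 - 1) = (r + 4)/(r + 3)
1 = 1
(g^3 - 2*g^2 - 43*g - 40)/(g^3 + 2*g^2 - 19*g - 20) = (g - 8)/(g - 4)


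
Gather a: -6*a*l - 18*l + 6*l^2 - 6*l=-6*a*l + 6*l^2 - 24*l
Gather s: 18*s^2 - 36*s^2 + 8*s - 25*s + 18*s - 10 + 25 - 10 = -18*s^2 + s + 5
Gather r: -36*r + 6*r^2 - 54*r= 6*r^2 - 90*r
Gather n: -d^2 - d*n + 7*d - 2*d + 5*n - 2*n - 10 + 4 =-d^2 + 5*d + n*(3 - d) - 6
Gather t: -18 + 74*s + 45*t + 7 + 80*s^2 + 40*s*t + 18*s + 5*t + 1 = 80*s^2 + 92*s + t*(40*s + 50) - 10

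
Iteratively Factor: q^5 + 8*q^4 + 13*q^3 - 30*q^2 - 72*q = (q)*(q^4 + 8*q^3 + 13*q^2 - 30*q - 72) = q*(q + 3)*(q^3 + 5*q^2 - 2*q - 24) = q*(q + 3)*(q + 4)*(q^2 + q - 6) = q*(q + 3)^2*(q + 4)*(q - 2)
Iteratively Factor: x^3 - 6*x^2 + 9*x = (x - 3)*(x^2 - 3*x) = (x - 3)^2*(x)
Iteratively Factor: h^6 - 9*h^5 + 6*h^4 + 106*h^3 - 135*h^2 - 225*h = (h - 5)*(h^5 - 4*h^4 - 14*h^3 + 36*h^2 + 45*h) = h*(h - 5)*(h^4 - 4*h^3 - 14*h^2 + 36*h + 45) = h*(h - 5)*(h - 3)*(h^3 - h^2 - 17*h - 15) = h*(h - 5)^2*(h - 3)*(h^2 + 4*h + 3) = h*(h - 5)^2*(h - 3)*(h + 1)*(h + 3)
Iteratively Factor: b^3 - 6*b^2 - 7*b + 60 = (b - 5)*(b^2 - b - 12) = (b - 5)*(b + 3)*(b - 4)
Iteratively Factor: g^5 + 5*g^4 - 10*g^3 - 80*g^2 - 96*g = (g - 4)*(g^4 + 9*g^3 + 26*g^2 + 24*g) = (g - 4)*(g + 2)*(g^3 + 7*g^2 + 12*g) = (g - 4)*(g + 2)*(g + 4)*(g^2 + 3*g) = (g - 4)*(g + 2)*(g + 3)*(g + 4)*(g)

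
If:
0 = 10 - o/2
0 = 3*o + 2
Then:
No Solution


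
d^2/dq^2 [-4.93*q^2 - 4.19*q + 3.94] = -9.86000000000000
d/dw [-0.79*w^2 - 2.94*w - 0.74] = -1.58*w - 2.94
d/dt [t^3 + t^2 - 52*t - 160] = 3*t^2 + 2*t - 52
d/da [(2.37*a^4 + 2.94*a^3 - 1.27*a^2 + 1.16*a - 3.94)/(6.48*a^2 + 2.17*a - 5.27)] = (30.7152*a^5 + 34.4799*a^4 - 37.2*a^3 - 56.7541*a^2 + 64.4482*a + 2.4366)/(41.9904*a^4 + 28.1232*a^3 - 63.5903*a^2 - 22.8718*a + 27.7729)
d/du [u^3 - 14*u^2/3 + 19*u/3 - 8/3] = 3*u^2 - 28*u/3 + 19/3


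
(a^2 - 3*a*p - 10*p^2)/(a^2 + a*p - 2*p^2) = (-a + 5*p)/(-a + p)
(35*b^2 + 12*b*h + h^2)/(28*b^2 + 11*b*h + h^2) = (5*b + h)/(4*b + h)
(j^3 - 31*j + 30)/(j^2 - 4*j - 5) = (j^2 + 5*j - 6)/(j + 1)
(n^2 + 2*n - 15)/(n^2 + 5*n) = (n - 3)/n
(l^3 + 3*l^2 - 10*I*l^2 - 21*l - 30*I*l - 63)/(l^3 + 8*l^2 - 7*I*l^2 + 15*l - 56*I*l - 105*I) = (l - 3*I)/(l + 5)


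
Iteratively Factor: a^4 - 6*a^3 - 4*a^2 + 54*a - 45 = (a - 3)*(a^3 - 3*a^2 - 13*a + 15) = (a - 5)*(a - 3)*(a^2 + 2*a - 3) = (a - 5)*(a - 3)*(a + 3)*(a - 1)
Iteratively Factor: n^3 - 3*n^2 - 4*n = (n + 1)*(n^2 - 4*n) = (n - 4)*(n + 1)*(n)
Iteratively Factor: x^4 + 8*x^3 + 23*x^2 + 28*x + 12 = (x + 2)*(x^3 + 6*x^2 + 11*x + 6) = (x + 1)*(x + 2)*(x^2 + 5*x + 6) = (x + 1)*(x + 2)*(x + 3)*(x + 2)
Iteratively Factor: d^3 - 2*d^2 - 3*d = (d)*(d^2 - 2*d - 3) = d*(d + 1)*(d - 3)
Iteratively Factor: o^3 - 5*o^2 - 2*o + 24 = (o - 4)*(o^2 - o - 6) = (o - 4)*(o - 3)*(o + 2)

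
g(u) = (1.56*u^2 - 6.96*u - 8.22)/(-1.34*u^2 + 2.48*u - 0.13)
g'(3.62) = -1.73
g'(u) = (2.68*u - 2.48)*(1.56*u^2 - 6.96*u - 8.22)/(-1.34*u^2 + 2.48*u - 0.13)^2 + (3.12*u - 6.96)/(-1.34*u^2 + 2.48*u - 0.13) = (-5.4576*u^2 - 22.4352*u + 21.2904)/(1.7956*u^4 - 6.6464*u^3 + 6.4988*u^2 - 0.6448*u + 0.0169)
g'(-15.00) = -0.01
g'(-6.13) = -0.01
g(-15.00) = -1.32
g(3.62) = 1.49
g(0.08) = -146.54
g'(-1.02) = 2.34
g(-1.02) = -0.12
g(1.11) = -14.43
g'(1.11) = -10.95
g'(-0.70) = 5.39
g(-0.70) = 1.02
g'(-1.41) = 1.06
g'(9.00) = -0.08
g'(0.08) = 5437.59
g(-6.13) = -1.42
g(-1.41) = -0.75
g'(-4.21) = 0.02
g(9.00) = -0.64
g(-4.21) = -1.42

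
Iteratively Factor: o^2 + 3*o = (o + 3)*(o)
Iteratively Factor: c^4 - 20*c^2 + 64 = (c - 2)*(c^3 + 2*c^2 - 16*c - 32) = (c - 2)*(c + 2)*(c^2 - 16) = (c - 2)*(c + 2)*(c + 4)*(c - 4)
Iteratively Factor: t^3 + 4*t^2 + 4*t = (t + 2)*(t^2 + 2*t) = t*(t + 2)*(t + 2)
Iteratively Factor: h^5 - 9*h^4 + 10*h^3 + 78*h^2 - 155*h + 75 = (h - 1)*(h^4 - 8*h^3 + 2*h^2 + 80*h - 75) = (h - 1)*(h + 3)*(h^3 - 11*h^2 + 35*h - 25) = (h - 5)*(h - 1)*(h + 3)*(h^2 - 6*h + 5) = (h - 5)^2*(h - 1)*(h + 3)*(h - 1)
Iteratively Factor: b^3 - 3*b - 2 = (b - 2)*(b^2 + 2*b + 1) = (b - 2)*(b + 1)*(b + 1)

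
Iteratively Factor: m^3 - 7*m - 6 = (m - 3)*(m^2 + 3*m + 2) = (m - 3)*(m + 1)*(m + 2)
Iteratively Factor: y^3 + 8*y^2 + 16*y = (y + 4)*(y^2 + 4*y) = y*(y + 4)*(y + 4)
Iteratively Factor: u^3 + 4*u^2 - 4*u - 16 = (u + 2)*(u^2 + 2*u - 8) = (u - 2)*(u + 2)*(u + 4)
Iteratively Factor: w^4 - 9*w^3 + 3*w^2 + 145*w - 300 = (w + 4)*(w^3 - 13*w^2 + 55*w - 75) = (w - 5)*(w + 4)*(w^2 - 8*w + 15) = (w - 5)*(w - 3)*(w + 4)*(w - 5)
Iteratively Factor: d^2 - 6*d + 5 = (d - 5)*(d - 1)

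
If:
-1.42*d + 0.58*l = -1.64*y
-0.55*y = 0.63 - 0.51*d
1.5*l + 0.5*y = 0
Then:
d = -21.10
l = 6.90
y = -20.71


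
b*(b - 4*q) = b^2 - 4*b*q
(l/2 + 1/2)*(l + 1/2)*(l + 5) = l^3/2 + 13*l^2/4 + 4*l + 5/4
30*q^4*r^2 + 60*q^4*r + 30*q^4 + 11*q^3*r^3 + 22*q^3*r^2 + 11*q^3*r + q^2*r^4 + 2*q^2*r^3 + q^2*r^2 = (5*q + r)*(6*q + r)*(q*r + q)^2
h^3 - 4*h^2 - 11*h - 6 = (h - 6)*(h + 1)^2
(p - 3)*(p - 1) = p^2 - 4*p + 3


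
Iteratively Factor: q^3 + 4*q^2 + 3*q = (q + 3)*(q^2 + q) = (q + 1)*(q + 3)*(q)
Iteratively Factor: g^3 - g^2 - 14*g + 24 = (g - 2)*(g^2 + g - 12) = (g - 3)*(g - 2)*(g + 4)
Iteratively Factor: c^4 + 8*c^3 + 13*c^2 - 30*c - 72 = (c + 4)*(c^3 + 4*c^2 - 3*c - 18) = (c + 3)*(c + 4)*(c^2 + c - 6) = (c + 3)^2*(c + 4)*(c - 2)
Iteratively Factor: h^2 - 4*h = (h)*(h - 4)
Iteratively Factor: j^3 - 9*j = (j + 3)*(j^2 - 3*j) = j*(j + 3)*(j - 3)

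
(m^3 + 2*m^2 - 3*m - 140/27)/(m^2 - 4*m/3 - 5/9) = (9*m^2 + 33*m + 28)/(3*(3*m + 1))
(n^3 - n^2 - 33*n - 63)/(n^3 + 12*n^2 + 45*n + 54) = (n - 7)/(n + 6)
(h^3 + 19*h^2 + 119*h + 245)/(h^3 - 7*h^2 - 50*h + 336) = (h^2 + 12*h + 35)/(h^2 - 14*h + 48)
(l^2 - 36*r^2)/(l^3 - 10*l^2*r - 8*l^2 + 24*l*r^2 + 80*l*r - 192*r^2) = (-l - 6*r)/(-l^2 + 4*l*r + 8*l - 32*r)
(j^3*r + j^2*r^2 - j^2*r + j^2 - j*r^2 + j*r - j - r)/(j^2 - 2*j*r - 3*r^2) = (-j^2*r + j*r - j + 1)/(-j + 3*r)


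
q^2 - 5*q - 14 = (q - 7)*(q + 2)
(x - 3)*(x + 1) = x^2 - 2*x - 3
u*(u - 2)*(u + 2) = u^3 - 4*u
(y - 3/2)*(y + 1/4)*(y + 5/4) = y^3 - 31*y/16 - 15/32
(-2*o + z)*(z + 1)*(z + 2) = -2*o*z^2 - 6*o*z - 4*o + z^3 + 3*z^2 + 2*z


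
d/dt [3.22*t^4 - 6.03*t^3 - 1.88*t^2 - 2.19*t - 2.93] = 12.88*t^3 - 18.09*t^2 - 3.76*t - 2.19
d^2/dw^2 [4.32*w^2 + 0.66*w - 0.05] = 8.64000000000000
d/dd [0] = 0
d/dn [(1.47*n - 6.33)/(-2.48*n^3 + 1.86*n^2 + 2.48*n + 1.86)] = (7.2912*n^3 - 49.8294*n^2 + 23.5476*n + 18.4326)/(6.1504*n^6 - 9.2256*n^5 - 8.8412*n^4 + 13.0696*n^2 + 9.2256*n + 3.4596)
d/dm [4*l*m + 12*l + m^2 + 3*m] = 4*l + 2*m + 3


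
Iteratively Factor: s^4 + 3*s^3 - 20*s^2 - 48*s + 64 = (s - 1)*(s^3 + 4*s^2 - 16*s - 64) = (s - 4)*(s - 1)*(s^2 + 8*s + 16) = (s - 4)*(s - 1)*(s + 4)*(s + 4)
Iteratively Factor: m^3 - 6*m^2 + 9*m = (m)*(m^2 - 6*m + 9) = m*(m - 3)*(m - 3)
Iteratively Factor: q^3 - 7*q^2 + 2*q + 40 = (q - 4)*(q^2 - 3*q - 10) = (q - 5)*(q - 4)*(q + 2)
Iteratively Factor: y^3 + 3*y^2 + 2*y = (y + 2)*(y^2 + y) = (y + 1)*(y + 2)*(y)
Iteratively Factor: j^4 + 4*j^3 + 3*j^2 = (j)*(j^3 + 4*j^2 + 3*j) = j*(j + 3)*(j^2 + j) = j^2*(j + 3)*(j + 1)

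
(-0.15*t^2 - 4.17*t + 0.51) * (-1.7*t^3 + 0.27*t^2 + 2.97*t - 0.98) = 0.255*t^5 + 7.0485*t^4 - 2.4384*t^3 - 12.1002*t^2 + 5.6013*t - 0.4998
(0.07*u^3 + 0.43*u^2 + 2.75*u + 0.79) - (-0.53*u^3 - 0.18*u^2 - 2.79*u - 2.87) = 0.6*u^3 + 0.61*u^2 + 5.54*u + 3.66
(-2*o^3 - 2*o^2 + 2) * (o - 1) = -2*o^4 + 2*o^2 + 2*o - 2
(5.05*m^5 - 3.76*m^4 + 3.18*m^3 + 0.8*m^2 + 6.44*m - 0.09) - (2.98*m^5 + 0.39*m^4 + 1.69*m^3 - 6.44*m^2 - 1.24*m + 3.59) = 2.07*m^5 - 4.15*m^4 + 1.49*m^3 + 7.24*m^2 + 7.68*m - 3.68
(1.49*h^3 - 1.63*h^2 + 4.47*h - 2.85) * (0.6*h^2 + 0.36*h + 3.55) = 0.894*h^5 - 0.4416*h^4 + 7.3847*h^3 - 5.8873*h^2 + 14.8425*h - 10.1175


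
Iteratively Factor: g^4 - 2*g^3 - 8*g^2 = (g)*(g^3 - 2*g^2 - 8*g) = g*(g + 2)*(g^2 - 4*g) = g^2*(g + 2)*(g - 4)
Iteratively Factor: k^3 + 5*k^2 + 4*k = (k + 4)*(k^2 + k) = (k + 1)*(k + 4)*(k)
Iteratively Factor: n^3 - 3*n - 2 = (n + 1)*(n^2 - n - 2) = (n - 2)*(n + 1)*(n + 1)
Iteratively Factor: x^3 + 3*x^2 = (x)*(x^2 + 3*x) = x*(x + 3)*(x)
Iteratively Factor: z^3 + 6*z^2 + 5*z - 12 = (z + 3)*(z^2 + 3*z - 4) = (z + 3)*(z + 4)*(z - 1)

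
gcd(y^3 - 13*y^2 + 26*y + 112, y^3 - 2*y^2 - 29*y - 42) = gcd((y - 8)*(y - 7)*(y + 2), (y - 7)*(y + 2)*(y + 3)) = y^2 - 5*y - 14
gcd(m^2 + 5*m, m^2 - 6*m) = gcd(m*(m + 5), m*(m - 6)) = m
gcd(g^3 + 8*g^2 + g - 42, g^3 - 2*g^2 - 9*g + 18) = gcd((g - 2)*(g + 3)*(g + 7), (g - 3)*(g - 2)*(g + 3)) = g^2 + g - 6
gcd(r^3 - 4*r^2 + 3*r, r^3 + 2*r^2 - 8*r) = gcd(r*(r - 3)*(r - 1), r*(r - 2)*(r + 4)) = r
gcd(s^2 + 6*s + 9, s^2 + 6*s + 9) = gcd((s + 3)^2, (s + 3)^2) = s^2 + 6*s + 9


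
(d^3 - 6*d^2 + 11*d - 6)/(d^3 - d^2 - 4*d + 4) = (d - 3)/(d + 2)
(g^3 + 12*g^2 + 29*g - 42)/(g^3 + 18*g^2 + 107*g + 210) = (g - 1)/(g + 5)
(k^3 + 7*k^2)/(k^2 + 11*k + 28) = k^2/(k + 4)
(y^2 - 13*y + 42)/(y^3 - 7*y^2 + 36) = (y - 7)/(y^2 - y - 6)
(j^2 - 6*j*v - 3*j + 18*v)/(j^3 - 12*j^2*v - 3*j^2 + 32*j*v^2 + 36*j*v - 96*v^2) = (j - 6*v)/(j^2 - 12*j*v + 32*v^2)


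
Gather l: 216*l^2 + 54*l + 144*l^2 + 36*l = 360*l^2 + 90*l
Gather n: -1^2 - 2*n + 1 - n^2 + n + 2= -n^2 - n + 2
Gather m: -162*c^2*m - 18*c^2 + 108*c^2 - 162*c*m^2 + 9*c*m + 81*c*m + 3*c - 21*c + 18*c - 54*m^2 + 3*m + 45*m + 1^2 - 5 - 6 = 90*c^2 + m^2*(-162*c - 54) + m*(-162*c^2 + 90*c + 48) - 10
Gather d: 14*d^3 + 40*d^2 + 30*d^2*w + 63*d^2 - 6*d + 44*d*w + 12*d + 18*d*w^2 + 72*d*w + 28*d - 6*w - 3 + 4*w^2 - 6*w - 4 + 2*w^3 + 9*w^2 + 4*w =14*d^3 + d^2*(30*w + 103) + d*(18*w^2 + 116*w + 34) + 2*w^3 + 13*w^2 - 8*w - 7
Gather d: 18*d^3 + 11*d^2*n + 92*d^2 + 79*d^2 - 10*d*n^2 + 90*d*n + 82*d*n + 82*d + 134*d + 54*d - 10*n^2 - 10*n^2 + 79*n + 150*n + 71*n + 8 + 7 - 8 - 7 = 18*d^3 + d^2*(11*n + 171) + d*(-10*n^2 + 172*n + 270) - 20*n^2 + 300*n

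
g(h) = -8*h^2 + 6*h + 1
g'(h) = 6 - 16*h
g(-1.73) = -33.32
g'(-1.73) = 33.68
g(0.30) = 2.08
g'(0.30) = 1.20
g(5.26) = -188.78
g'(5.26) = -78.16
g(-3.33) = -107.69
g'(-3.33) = 59.28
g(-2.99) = -88.46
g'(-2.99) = 53.84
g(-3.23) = -101.84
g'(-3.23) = 57.68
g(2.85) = -46.88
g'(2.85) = -39.60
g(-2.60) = -68.68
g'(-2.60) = 47.60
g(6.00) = -251.00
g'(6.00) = -90.00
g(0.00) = 1.00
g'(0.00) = 6.00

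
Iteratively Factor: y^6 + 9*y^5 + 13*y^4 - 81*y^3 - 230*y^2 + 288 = (y - 1)*(y^5 + 10*y^4 + 23*y^3 - 58*y^2 - 288*y - 288) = (y - 3)*(y - 1)*(y^4 + 13*y^3 + 62*y^2 + 128*y + 96) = (y - 3)*(y - 1)*(y + 2)*(y^3 + 11*y^2 + 40*y + 48) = (y - 3)*(y - 1)*(y + 2)*(y + 3)*(y^2 + 8*y + 16) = (y - 3)*(y - 1)*(y + 2)*(y + 3)*(y + 4)*(y + 4)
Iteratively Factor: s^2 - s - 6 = (s - 3)*(s + 2)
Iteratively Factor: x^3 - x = (x)*(x^2 - 1) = x*(x - 1)*(x + 1)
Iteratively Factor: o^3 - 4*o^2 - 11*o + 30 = (o - 5)*(o^2 + o - 6) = (o - 5)*(o + 3)*(o - 2)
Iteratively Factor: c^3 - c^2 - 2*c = (c)*(c^2 - c - 2) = c*(c + 1)*(c - 2)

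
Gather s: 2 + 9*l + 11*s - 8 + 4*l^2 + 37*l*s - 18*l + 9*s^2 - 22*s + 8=4*l^2 - 9*l + 9*s^2 + s*(37*l - 11) + 2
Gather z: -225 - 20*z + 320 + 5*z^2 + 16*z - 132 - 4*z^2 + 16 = z^2 - 4*z - 21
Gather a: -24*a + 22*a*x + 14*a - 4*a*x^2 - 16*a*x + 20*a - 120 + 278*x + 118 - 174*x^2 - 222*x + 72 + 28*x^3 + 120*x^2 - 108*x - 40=a*(-4*x^2 + 6*x + 10) + 28*x^3 - 54*x^2 - 52*x + 30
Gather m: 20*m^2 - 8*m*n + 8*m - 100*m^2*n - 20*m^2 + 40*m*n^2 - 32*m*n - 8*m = -100*m^2*n + m*(40*n^2 - 40*n)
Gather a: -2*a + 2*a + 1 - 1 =0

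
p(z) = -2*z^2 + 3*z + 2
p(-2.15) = -13.70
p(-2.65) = -20.00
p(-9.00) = -187.00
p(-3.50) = -33.00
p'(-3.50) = 17.00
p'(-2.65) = 13.60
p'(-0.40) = 4.60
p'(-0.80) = 6.20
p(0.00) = 2.00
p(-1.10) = -3.72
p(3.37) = -10.60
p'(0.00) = 3.00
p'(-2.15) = 11.60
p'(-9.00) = 39.00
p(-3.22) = -28.40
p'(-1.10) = 7.40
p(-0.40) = 0.48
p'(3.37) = -10.48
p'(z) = 3 - 4*z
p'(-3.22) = 15.88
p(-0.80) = -1.68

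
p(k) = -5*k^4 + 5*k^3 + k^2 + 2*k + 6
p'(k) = -20*k^3 + 15*k^2 + 2*k + 2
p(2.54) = -108.65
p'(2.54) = -223.89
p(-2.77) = -392.50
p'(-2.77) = 536.63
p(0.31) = 6.82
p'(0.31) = 3.47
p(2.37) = -74.83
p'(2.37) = -175.25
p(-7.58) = -18635.49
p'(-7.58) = 9559.08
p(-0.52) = 4.16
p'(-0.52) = 7.83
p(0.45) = 7.35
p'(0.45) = 4.12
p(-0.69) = 2.32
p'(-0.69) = 14.33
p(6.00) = -5346.00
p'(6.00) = -3766.00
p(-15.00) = -269799.00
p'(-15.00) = 70847.00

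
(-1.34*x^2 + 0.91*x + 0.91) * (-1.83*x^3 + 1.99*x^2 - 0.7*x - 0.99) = 2.4522*x^5 - 4.3319*x^4 + 1.0836*x^3 + 2.5005*x^2 - 1.5379*x - 0.9009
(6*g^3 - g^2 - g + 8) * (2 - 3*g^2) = -18*g^5 + 3*g^4 + 15*g^3 - 26*g^2 - 2*g + 16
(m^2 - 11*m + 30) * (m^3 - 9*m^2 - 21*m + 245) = m^5 - 20*m^4 + 108*m^3 + 206*m^2 - 3325*m + 7350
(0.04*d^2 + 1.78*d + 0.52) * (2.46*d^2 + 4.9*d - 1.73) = 0.0984*d^4 + 4.5748*d^3 + 9.932*d^2 - 0.5314*d - 0.8996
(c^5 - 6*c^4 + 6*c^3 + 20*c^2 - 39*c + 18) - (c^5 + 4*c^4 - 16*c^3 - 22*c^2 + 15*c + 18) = -10*c^4 + 22*c^3 + 42*c^2 - 54*c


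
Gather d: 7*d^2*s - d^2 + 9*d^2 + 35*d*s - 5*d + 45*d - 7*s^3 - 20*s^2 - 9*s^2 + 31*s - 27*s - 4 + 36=d^2*(7*s + 8) + d*(35*s + 40) - 7*s^3 - 29*s^2 + 4*s + 32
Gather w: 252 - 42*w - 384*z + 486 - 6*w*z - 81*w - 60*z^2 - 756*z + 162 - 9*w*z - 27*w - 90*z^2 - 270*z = w*(-15*z - 150) - 150*z^2 - 1410*z + 900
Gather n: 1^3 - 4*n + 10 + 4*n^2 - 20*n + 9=4*n^2 - 24*n + 20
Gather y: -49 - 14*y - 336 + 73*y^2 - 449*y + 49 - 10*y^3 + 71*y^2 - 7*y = -10*y^3 + 144*y^2 - 470*y - 336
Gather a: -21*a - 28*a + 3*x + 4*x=-49*a + 7*x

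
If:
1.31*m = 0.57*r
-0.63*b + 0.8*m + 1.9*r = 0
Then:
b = 3.56839936992609*r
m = 0.435114503816794*r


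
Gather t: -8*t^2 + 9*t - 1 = -8*t^2 + 9*t - 1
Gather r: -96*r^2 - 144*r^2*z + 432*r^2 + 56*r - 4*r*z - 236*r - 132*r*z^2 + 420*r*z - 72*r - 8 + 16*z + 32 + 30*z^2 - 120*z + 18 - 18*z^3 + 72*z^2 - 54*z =r^2*(336 - 144*z) + r*(-132*z^2 + 416*z - 252) - 18*z^3 + 102*z^2 - 158*z + 42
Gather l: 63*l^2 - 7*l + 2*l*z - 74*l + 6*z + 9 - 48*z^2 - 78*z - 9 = 63*l^2 + l*(2*z - 81) - 48*z^2 - 72*z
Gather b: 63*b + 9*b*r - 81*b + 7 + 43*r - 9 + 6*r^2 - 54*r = b*(9*r - 18) + 6*r^2 - 11*r - 2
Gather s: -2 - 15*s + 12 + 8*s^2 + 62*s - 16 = 8*s^2 + 47*s - 6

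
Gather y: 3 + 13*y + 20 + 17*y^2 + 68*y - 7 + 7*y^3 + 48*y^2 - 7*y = 7*y^3 + 65*y^2 + 74*y + 16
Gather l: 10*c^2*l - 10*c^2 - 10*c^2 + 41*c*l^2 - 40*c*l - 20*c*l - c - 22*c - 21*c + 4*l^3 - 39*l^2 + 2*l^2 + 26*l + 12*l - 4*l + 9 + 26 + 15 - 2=-20*c^2 - 44*c + 4*l^3 + l^2*(41*c - 37) + l*(10*c^2 - 60*c + 34) + 48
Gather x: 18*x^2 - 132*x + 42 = 18*x^2 - 132*x + 42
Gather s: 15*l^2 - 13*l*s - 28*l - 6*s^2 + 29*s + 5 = 15*l^2 - 28*l - 6*s^2 + s*(29 - 13*l) + 5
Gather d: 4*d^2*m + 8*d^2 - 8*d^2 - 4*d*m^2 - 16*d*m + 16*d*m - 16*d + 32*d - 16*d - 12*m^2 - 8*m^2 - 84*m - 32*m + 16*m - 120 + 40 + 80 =4*d^2*m - 4*d*m^2 - 20*m^2 - 100*m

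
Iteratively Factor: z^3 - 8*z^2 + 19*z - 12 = (z - 3)*(z^2 - 5*z + 4) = (z - 3)*(z - 1)*(z - 4)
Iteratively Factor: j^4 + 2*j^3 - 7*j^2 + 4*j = (j - 1)*(j^3 + 3*j^2 - 4*j) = (j - 1)*(j + 4)*(j^2 - j) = (j - 1)^2*(j + 4)*(j)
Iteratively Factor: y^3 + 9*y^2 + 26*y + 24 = (y + 3)*(y^2 + 6*y + 8) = (y + 2)*(y + 3)*(y + 4)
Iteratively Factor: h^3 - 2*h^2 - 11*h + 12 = (h - 4)*(h^2 + 2*h - 3) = (h - 4)*(h - 1)*(h + 3)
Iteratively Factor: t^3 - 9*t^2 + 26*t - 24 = (t - 3)*(t^2 - 6*t + 8) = (t - 3)*(t - 2)*(t - 4)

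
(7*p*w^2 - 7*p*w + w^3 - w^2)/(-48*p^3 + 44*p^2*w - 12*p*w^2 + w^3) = w*(-7*p*w + 7*p - w^2 + w)/(48*p^3 - 44*p^2*w + 12*p*w^2 - w^3)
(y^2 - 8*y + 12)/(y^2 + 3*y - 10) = (y - 6)/(y + 5)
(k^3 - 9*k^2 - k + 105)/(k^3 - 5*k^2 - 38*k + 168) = (k^2 - 2*k - 15)/(k^2 + 2*k - 24)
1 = 1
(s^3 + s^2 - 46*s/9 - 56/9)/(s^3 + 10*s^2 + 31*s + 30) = (s^2 - s - 28/9)/(s^2 + 8*s + 15)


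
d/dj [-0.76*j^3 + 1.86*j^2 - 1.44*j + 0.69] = -2.28*j^2 + 3.72*j - 1.44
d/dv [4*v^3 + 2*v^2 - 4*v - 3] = 12*v^2 + 4*v - 4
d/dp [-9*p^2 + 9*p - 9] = 9 - 18*p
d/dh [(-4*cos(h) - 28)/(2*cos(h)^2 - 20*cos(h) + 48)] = 2*(sin(h)^2 - 14*cos(h) + 93)*sin(h)/(cos(h)^2 - 10*cos(h) + 24)^2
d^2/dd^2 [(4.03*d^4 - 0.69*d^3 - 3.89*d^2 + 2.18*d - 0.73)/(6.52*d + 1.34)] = (1027.901472*d^4 + 504.684512*d^3 + 50.664864*d^2 - 7.43378399999997*d - 114.1274)/(277.167808*d^3 + 170.891808*d^2 + 35.121936*d + 2.406104)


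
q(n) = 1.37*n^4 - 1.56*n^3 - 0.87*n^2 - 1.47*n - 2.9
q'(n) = 5.48*n^3 - 4.68*n^2 - 1.74*n - 1.47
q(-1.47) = 8.73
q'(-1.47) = -26.43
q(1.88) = -1.99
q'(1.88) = 15.13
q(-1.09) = 1.62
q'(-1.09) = -12.23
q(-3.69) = 323.05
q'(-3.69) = -334.11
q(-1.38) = 6.54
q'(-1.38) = -22.38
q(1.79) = -3.20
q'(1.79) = 11.85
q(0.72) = -4.62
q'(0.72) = -3.10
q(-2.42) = 64.66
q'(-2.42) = -102.33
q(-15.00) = 74444.65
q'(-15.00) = -19523.37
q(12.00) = 25566.82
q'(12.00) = 8773.17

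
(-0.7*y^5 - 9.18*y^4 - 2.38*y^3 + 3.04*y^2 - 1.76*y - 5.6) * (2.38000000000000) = -1.666*y^5 - 21.8484*y^4 - 5.6644*y^3 + 7.2352*y^2 - 4.1888*y - 13.328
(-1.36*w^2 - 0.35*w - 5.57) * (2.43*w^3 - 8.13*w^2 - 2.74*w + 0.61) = -3.3048*w^5 + 10.2063*w^4 - 6.9632*w^3 + 45.4135*w^2 + 15.0483*w - 3.3977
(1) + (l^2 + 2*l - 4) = l^2 + 2*l - 3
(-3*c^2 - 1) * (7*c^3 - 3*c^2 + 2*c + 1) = -21*c^5 + 9*c^4 - 13*c^3 - 2*c - 1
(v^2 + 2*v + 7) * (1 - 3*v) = -3*v^3 - 5*v^2 - 19*v + 7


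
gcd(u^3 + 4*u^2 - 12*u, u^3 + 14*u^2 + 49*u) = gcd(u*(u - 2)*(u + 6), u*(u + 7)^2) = u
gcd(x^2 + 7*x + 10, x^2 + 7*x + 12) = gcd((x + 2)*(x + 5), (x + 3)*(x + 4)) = 1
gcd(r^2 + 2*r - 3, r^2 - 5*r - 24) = r + 3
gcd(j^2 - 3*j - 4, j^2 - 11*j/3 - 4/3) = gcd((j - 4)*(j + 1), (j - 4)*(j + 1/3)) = j - 4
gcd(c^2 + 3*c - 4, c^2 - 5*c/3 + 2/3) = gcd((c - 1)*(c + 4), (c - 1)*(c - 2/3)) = c - 1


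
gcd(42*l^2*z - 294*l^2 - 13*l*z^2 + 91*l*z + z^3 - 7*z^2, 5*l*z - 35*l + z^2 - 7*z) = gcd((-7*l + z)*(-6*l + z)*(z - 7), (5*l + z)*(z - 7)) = z - 7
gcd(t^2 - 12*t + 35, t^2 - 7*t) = t - 7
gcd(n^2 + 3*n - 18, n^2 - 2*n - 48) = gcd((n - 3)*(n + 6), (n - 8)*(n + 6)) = n + 6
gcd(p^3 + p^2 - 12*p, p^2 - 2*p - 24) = p + 4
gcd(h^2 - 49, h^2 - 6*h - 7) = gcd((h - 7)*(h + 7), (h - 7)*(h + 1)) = h - 7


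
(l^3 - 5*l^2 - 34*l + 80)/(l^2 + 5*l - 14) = (l^2 - 3*l - 40)/(l + 7)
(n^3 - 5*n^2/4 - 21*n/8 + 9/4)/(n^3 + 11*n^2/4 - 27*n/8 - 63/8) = (4*n^2 - 11*n + 6)/(4*n^2 + 5*n - 21)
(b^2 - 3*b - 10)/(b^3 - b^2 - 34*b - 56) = (b - 5)/(b^2 - 3*b - 28)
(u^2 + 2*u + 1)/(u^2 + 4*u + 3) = (u + 1)/(u + 3)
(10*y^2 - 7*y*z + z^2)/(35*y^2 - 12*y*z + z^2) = (2*y - z)/(7*y - z)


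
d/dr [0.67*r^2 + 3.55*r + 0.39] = 1.34*r + 3.55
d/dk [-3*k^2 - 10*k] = -6*k - 10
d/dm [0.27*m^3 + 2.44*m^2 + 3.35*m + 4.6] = 0.81*m^2 + 4.88*m + 3.35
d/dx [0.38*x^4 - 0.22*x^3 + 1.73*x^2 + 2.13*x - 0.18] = 1.52*x^3 - 0.66*x^2 + 3.46*x + 2.13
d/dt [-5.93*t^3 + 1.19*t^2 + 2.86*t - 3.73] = -17.79*t^2 + 2.38*t + 2.86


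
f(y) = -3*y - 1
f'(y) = -3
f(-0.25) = -0.25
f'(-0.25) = -3.00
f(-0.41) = 0.23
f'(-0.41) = -3.00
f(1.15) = -4.45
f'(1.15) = -3.00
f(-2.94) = 7.82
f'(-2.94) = -3.00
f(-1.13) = 2.39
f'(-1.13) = -3.00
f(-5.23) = 14.69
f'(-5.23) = -3.00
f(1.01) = -4.03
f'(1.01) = -3.00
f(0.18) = -1.54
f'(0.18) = -3.00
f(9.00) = -28.00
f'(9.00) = -3.00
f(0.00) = -1.00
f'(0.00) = -3.00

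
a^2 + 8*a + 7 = (a + 1)*(a + 7)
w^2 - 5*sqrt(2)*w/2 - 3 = (w - 3*sqrt(2))*(w + sqrt(2)/2)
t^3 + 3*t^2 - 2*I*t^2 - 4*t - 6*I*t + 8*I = (t - 1)*(t + 4)*(t - 2*I)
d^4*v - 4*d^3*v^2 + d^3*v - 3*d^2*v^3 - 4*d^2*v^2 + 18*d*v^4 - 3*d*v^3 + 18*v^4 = (d - 3*v)^2*(d + 2*v)*(d*v + v)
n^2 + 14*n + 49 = (n + 7)^2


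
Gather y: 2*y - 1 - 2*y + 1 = 0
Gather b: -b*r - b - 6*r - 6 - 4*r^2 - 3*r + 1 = b*(-r - 1) - 4*r^2 - 9*r - 5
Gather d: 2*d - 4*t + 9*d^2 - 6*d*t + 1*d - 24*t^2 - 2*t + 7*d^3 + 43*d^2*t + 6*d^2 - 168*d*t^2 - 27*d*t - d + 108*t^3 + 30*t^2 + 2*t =7*d^3 + d^2*(43*t + 15) + d*(-168*t^2 - 33*t + 2) + 108*t^3 + 6*t^2 - 4*t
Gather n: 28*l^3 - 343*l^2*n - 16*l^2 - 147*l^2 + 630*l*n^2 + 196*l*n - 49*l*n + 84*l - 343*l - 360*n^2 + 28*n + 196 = 28*l^3 - 163*l^2 - 259*l + n^2*(630*l - 360) + n*(-343*l^2 + 147*l + 28) + 196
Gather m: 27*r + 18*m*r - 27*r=18*m*r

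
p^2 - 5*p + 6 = (p - 3)*(p - 2)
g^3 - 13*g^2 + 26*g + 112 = (g - 8)*(g - 7)*(g + 2)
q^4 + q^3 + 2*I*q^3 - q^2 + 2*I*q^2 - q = q*(q + 1)*(q + I)^2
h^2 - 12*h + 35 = (h - 7)*(h - 5)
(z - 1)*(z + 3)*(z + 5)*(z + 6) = z^4 + 13*z^3 + 49*z^2 + 27*z - 90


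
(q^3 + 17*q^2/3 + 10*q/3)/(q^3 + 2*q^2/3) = (q + 5)/q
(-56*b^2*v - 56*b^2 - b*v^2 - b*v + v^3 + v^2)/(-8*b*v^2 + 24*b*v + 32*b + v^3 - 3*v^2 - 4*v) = (7*b + v)/(v - 4)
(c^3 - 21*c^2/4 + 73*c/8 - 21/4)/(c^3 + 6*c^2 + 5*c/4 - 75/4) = (4*c^2 - 15*c + 14)/(2*(2*c^2 + 15*c + 25))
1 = 1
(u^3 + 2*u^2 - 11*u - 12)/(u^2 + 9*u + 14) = (u^3 + 2*u^2 - 11*u - 12)/(u^2 + 9*u + 14)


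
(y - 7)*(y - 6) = y^2 - 13*y + 42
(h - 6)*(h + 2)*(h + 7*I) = h^3 - 4*h^2 + 7*I*h^2 - 12*h - 28*I*h - 84*I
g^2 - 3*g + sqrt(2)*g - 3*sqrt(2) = (g - 3)*(g + sqrt(2))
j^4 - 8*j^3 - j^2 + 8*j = j*(j - 8)*(j - 1)*(j + 1)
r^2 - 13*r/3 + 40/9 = (r - 8/3)*(r - 5/3)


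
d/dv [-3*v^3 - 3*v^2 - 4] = 3*v*(-3*v - 2)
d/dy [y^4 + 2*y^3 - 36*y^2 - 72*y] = 4*y^3 + 6*y^2 - 72*y - 72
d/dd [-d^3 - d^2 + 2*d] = -3*d^2 - 2*d + 2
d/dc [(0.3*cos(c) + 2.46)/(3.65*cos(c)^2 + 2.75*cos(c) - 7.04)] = (1.095*cos(c)^2 + 17.958*cos(c) + 8.877)*sin(c)/(13.3225*cos(c)^4 + 20.075*cos(c)^3 - 43.8295*cos(c)^2 - 38.72*cos(c) + 49.5616)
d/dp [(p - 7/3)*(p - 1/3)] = 2*p - 8/3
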